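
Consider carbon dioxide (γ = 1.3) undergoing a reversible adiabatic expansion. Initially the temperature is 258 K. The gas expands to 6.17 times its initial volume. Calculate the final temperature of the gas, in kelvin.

For a reversible adiabat TV^(γ−1) is constant, so T₂ = T₁ (V₁/V₂)^(γ−1).
T₂ = 258 × (1/6.17)^(0.3) = 149.5 K.

T₂ ≈ 149 K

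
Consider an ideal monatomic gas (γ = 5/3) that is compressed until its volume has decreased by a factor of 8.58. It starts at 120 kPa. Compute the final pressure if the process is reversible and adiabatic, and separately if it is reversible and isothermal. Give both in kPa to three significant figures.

adiabatic: 4320 kPa; isothermal: 1030 kPa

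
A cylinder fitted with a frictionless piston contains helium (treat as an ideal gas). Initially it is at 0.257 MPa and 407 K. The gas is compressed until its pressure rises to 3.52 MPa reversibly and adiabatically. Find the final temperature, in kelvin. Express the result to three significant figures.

Adiabatic: T₂/T₁ = (P₂/P₁)^((γ−1)/γ).
For a monatomic ideal gas γ = 5/3, so (γ−1)/γ = 2/5.
T₂ = 407 × (3.52/0.257)^(2/5) = 1159 K.

T₂ ≈ 1160 K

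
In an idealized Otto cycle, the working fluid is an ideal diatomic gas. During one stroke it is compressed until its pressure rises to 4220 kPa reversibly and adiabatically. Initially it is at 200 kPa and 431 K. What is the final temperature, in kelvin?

Along an adiabat T P^((1−γ)/γ) is constant, so T₂ = T₁ (P₂/P₁)^((γ−1)/γ).
For a diatomic ideal gas γ = 7/5, so (γ−1)/γ = 2/7.
T₂ = 431 × (4220/200)^(2/7) = 1030 K.

T₂ ≈ 1030 K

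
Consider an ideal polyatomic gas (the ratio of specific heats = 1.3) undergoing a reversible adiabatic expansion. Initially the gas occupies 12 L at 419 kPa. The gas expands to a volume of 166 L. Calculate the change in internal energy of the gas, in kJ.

P₂ = P₁(V₁/V₂)^γ = 419×(12/166)^(1.3) = 13.77 kPa.
For a reversible adiabat, W_by_gas = (P₁V₁ − P₂V₂)/(γ−1).
W_by = (419000×0.012 − 13770×0.166) / (0.3) = 9139 J.
Q = 0 ⇒ ΔU = −W_by = -9139 J.

ΔU ≈ -9.14 kJ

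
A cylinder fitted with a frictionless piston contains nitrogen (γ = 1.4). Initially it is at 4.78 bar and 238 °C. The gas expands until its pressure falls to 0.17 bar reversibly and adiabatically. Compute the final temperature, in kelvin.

T₂ ≈ 197 K

Along an adiabat T P^((1−γ)/γ) is constant, so T₂ = T₁ (P₂/P₁)^((γ−1)/γ).
T₁ = 238 °C = 511.1 K.
T₂ = 511.1 × (0.17/4.78)^(0.286) = 197 K.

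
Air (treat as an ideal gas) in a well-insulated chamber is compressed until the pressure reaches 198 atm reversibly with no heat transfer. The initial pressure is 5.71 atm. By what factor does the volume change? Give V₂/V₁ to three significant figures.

V₂/V₁ ≈ 0.0794

From PV^γ = const, V₂/V₁ = (P₁/P₂)^(1/γ).
For a diatomic ideal gas γ = 7/5.
V₂/V₁ = (5.71/198)^(5/7) = 0.07943.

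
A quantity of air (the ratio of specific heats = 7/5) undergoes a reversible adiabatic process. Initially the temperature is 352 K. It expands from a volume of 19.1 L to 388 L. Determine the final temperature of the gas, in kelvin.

For a reversible adiabat TV^(γ−1) is constant, so T₂ = T₁ (V₁/V₂)^(γ−1).
T₂ = 352 × (19.1/388)^(2/5) = 105.5 K.

T₂ ≈ 106 K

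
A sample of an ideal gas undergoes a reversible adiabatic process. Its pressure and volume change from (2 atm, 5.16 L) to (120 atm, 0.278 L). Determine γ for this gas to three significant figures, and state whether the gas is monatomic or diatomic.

γ ≈ 1.40; diatomic

PV^γ = const ⇒ γ = ln(P₂/P₁) / ln(V₁/V₂).
γ = ln(120/2) / ln(5.16/0.278) = 1.402.
γ ≈ 1.40 is close to 7/5, so the gas is diatomic.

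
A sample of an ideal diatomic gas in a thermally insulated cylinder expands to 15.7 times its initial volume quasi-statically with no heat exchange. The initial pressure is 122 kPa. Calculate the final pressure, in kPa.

Since PV^γ is constant along a reversible adiabat, P₂ = P₁ (V₁/V₂)^γ.
For a diatomic ideal gas γ = 7/5.
P₂ = 122 × (1/15.7)^(7/5) = 2.583 kPa.

P₂ ≈ 2.58 kPa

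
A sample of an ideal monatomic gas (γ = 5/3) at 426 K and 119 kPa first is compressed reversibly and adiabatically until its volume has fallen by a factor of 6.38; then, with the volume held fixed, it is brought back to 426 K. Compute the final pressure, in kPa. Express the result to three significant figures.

P₃ ≈ 759 kPa

Adiabatic step (PV^γ = const): P₂ = 119×6.38^(5/3) = 2612 kPa; T₂ = 426×6.38^(2/3) = 1465 K.
Isochoric: P₃ = P₂(T₃/T₂) = 2612 × (426/1465) = 759.2 kPa.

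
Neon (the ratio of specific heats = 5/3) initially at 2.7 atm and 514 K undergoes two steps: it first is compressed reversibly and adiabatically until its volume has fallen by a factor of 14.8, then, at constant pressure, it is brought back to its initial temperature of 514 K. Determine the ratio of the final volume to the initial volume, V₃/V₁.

V₃/V₁ ≈ 0.0112

Adiabatic step: V₂/V₁ = 0.06757; T₂ = T₁·14.8^(2/3) = 3098 K.
Isobaric step: V₃/V₂ = T₃/T₂ = 514/3098.
V₃/V₁ = (V₂/V₁)(V₃/V₂) = 0.06757 × (514/3098) = 0.01121.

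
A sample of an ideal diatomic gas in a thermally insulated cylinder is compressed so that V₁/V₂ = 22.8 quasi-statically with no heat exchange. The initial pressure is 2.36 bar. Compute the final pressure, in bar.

P₂ ≈ 188 bar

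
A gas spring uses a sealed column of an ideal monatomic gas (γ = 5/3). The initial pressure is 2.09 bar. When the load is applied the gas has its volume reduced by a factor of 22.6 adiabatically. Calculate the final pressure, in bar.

P₂ ≈ 378 bar

Adiabatic: P₁V₁^γ = P₂V₂^γ ⇒ P₂ = P₁ (V₁/V₂)^γ.
P₂ = 2.09 × 22.6^(5/3) = 377.6 bar.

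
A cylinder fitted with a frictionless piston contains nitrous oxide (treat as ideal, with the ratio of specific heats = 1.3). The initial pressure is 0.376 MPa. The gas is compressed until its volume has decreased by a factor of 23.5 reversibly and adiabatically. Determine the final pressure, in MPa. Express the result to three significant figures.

P₂ ≈ 22.8 MPa

Adiabatic: P₁V₁^γ = P₂V₂^γ ⇒ P₂ = P₁ (V₁/V₂)^γ.
P₂ = 0.376 × 23.5^(1.3) = 22.78 MPa.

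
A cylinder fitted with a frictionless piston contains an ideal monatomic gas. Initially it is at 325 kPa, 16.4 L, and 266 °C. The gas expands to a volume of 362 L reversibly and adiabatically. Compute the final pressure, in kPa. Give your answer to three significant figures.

P₂ ≈ 1.87 kPa

Since PV^γ is constant along a reversible adiabat, P₂ = P₁ (V₁/V₂)^γ.
γ = 5/3 for a monatomic ideal gas.
P₂ = 325 × (16.4/362)^(5/3) = 1.871 kPa.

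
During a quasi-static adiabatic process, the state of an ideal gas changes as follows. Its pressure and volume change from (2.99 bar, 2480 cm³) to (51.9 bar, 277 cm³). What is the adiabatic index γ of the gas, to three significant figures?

PV^γ = const ⇒ γ = ln(P₂/P₁) / ln(V₁/V₂).
γ = ln(51.9/2.99) / ln(2480/277) = 1.302.

γ ≈ 1.30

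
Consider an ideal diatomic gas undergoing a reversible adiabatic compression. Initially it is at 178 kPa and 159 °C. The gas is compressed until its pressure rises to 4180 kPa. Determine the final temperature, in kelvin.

T₂ ≈ 1060 K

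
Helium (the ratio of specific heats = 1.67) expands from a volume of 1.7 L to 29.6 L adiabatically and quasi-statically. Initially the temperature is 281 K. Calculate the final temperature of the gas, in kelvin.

For a reversible adiabat TV^(γ−1) is constant, so T₂ = T₁ (V₁/V₂)^(γ−1).
T₂ = 281 × (1.7/29.6)^(0.67) = 41.43 K.

T₂ ≈ 41.4 K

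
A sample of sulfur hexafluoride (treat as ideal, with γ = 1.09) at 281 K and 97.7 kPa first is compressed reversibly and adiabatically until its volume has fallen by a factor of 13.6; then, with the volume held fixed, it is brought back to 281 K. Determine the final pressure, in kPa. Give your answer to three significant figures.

P₃ ≈ 1330 kPa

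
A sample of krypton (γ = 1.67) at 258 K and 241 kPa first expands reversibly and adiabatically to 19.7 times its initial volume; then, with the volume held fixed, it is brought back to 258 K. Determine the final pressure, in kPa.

P₃ ≈ 12.2 kPa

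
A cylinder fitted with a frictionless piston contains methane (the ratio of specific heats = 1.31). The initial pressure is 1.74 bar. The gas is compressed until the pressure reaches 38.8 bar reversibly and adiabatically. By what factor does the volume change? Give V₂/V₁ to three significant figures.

From PV^γ = const, V₂/V₁ = (P₁/P₂)^(1/γ).
V₂/V₁ = (1.74/38.8)^(0.763) = 0.09349.

V₂/V₁ ≈ 0.0935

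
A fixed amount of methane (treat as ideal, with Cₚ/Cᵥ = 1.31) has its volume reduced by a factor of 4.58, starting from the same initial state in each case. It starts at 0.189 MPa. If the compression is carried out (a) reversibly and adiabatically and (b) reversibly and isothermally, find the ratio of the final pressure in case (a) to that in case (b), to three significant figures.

P_adiabatic / P_isothermal ≈ 1.60

Isothermal: P_b = P₁(V₁/V₂) = 0.189×4.58.
Adiabatic: P_a = P₁(V₁/V₂)^γ = 0.189×4.58^(1.31).
P_a/P_b = (V₁/V₂)^(γ−1) = 4.58^(0.31) = 1.603.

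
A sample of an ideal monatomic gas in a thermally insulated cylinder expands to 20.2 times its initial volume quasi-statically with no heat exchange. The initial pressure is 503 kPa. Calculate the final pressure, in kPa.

P₂ ≈ 3.36 kPa

Adiabatic: P₁V₁^γ = P₂V₂^γ ⇒ P₂ = P₁ (V₁/V₂)^γ.
For a monatomic ideal gas γ = 5/3.
P₂ = 503 × (1/20.2)^(5/3) = 3.357 kPa.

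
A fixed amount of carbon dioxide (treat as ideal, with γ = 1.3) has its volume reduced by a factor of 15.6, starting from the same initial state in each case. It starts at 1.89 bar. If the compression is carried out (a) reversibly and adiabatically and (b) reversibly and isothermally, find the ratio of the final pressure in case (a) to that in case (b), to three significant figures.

P_adiabatic / P_isothermal ≈ 2.28

Isothermal: P_b = P₁(V₁/V₂) = 1.89×15.6.
Adiabatic: P_a = P₁(V₁/V₂)^γ = 1.89×15.6^(1.3).
P_a/P_b = (V₁/V₂)^(γ−1) = 15.6^(0.3) = 2.28.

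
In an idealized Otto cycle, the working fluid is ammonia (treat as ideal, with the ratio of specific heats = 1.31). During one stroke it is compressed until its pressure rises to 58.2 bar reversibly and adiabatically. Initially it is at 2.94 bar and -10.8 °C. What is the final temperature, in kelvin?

T₂ ≈ 532 K

Adiabatic: T₂/T₁ = (P₂/P₁)^((γ−1)/γ).
T₁ = -10.8 °C = 262.3 K.
T₂ = 262.3 × (58.2/2.94)^(0.237) = 531.7 K.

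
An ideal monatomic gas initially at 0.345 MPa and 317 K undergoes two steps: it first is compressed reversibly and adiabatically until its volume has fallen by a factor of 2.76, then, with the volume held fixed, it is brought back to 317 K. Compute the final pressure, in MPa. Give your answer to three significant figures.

For a monatomic ideal gas γ = 5/3.
Adiabatic step (PV^γ = const): P₂ = 0.345×2.76^(5/3) = 1.874 MPa; T₂ = 317×2.76^(2/3) = 623.7 K.
Isochoric: P₃ = P₂(T₃/T₂) = 1.874 × (317/623.7) = 0.9522 MPa.

P₃ ≈ 0.952 MPa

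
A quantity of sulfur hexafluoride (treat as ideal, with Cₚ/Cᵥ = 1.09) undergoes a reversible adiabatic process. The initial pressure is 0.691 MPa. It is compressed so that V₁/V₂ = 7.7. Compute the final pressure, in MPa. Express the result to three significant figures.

P₂ ≈ 6.39 MPa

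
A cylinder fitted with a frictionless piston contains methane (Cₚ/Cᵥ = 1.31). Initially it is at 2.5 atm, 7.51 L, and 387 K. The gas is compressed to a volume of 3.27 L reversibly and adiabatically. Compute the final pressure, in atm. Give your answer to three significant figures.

P₂ ≈ 7.43 atm

Since PV^γ is constant along a reversible adiabat, P₂ = P₁ (V₁/V₂)^γ.
P₂ = 2.5 × (7.51/3.27)^(1.31) = 7.43 atm.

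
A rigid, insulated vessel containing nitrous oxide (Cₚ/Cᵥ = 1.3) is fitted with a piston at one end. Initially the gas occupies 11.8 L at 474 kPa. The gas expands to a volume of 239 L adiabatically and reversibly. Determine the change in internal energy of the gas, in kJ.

P₂ = P₁(V₁/V₂)^γ = 474×(11.8/239)^(1.3) = 9.491 kPa.
For a reversible adiabat, W_by_gas = (P₁V₁ − P₂V₂)/(γ−1).
W_by = (474000×0.0118 − 9491×0.239) / (0.3) = 11080 J.
Q = 0 ⇒ ΔU = −W_by = -11080 J.

ΔU ≈ -11.1 kJ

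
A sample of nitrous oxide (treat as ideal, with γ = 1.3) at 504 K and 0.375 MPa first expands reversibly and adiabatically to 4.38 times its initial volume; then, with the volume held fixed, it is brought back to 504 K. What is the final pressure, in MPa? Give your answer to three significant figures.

Adiabatic step (PV^γ = const): P₂ = 0.375×(1/4.38)^(1.3) = 0.05497 MPa; T₂ = 504×(1/4.38)^(0.3) = 323.6 K.
Isochoric: P₃ = P₂(T₃/T₂) = 0.05497 × (504/323.6) = 0.08562 MPa.

P₃ ≈ 0.0856 MPa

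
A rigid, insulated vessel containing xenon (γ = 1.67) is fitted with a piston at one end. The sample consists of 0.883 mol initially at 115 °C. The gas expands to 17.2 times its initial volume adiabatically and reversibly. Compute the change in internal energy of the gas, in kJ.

For a reversible adiabat TV^(γ−1) is constant, so T₂ = T₁ (V₁/V₂)^(γ−1).
T₁ = 115 °C = 388.1 K.
T₂ = 388.1 × (1/17.2)^(0.67) = 57.7 K.
Q = 0, so ΔU = W_on_gas = nCᵥΔT with Cᵥ = R/(γ−1) = 12.41 J/(mol·K).
ΔU = 0.883 × 12.41 × (57.7 − 388.1) = -3621 J.

ΔU ≈ -3.62 kJ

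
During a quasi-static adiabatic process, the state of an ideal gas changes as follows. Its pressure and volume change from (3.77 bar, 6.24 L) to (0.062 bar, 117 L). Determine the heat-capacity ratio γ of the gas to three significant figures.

PV^γ = const ⇒ γ = ln(P₂/P₁) / ln(V₁/V₂).
γ = ln(0.062/3.77) / ln(6.24/117) = 1.401.

γ ≈ 1.40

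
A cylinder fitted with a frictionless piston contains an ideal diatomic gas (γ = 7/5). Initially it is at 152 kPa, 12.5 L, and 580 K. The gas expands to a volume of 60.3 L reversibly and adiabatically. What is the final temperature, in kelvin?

Adiabatic: T₁V₁^(γ−1) = T₂V₂^(γ−1) ⇒ T₂ = T₁ (V₁/V₂)^(γ−1).
T₂ = 580 × (12.5/60.3)^(2/5) = 309.1 K.

T₂ ≈ 309 K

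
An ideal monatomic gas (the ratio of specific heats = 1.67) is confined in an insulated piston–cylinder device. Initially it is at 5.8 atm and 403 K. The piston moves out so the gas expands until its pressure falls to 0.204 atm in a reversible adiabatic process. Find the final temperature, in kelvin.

Along an adiabat T P^((1−γ)/γ) is constant, so T₂ = T₁ (P₂/P₁)^((γ−1)/γ).
T₂ = 403 × (0.204/5.8)^(0.401) = 105.2 K.

T₂ ≈ 105 K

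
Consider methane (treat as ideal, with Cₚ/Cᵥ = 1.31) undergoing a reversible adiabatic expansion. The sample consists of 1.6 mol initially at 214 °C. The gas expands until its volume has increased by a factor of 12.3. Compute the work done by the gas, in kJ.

Adiabatic: T₁V₁^(γ−1) = T₂V₂^(γ−1) ⇒ T₂ = T₁ (V₁/V₂)^(γ−1).
T₁ = 214 °C = 487.1 K.
T₂ = 487.1 × (1/12.3)^(0.31) = 223.8 K.
Q = 0, so ΔU = W_on_gas = nCᵥΔT with Cᵥ = R/(γ−1) = 26.82 J/(mol·K).
ΔU = 1.6 × 26.82 × (223.8 − 487.1) = -11300 J.
Work done by the gas = −ΔU = 11300 J.

W ≈ 11.3 kJ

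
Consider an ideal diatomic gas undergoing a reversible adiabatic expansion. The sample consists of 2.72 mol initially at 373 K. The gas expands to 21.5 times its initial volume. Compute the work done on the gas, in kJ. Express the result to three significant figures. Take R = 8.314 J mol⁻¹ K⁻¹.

W ≈ -14.9 kJ

For a reversible adiabat TV^(γ−1) is constant, so T₂ = T₁ (V₁/V₂)^(γ−1).
γ = 7/5 for a diatomic ideal gas, so γ−1 = 2/5.
T₂ = 373 × (1/21.5)^(2/5) = 109.3 K.
Q = 0, so ΔU = W_on_gas = nCᵥΔT with Cᵥ = R/(γ−1) = 20.79 J/(mol·K).
ΔU = 2.72 × 20.79 × (109.3 − 373) = -14910 J.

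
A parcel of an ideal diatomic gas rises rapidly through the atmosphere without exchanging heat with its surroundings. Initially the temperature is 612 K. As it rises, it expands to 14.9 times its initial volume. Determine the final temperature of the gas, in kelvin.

T₂ ≈ 208 K

Adiabatic: T₁V₁^(γ−1) = T₂V₂^(γ−1) ⇒ T₂ = T₁ (V₁/V₂)^(γ−1).
For a diatomic ideal gas γ = 7/5, so γ−1 = 2/5.
T₂ = 612 × (1/14.9)^(2/5) = 207.7 K.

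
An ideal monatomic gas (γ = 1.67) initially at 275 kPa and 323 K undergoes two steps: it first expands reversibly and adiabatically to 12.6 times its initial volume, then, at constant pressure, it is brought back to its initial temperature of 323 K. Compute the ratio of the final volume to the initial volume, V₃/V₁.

V₃/V₁ ≈ 68.8

Adiabatic step: V₂/V₁ = 12.6; T₂ = T₁·(1/12.6)^(0.67) = 59.15 K.
Isobaric step: V₃/V₂ = T₃/T₂ = 323/59.15.
V₃/V₁ = (V₂/V₁)(V₃/V₂) = 12.6 × (323/59.15) = 68.8.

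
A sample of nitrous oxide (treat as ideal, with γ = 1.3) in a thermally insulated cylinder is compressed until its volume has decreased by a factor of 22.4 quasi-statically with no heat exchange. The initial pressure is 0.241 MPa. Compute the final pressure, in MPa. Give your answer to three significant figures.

P₂ ≈ 13.7 MPa

Since PV^γ is constant along a reversible adiabat, P₂ = P₁ (V₁/V₂)^γ.
P₂ = 0.241 × 22.4^(1.3) = 13.72 MPa.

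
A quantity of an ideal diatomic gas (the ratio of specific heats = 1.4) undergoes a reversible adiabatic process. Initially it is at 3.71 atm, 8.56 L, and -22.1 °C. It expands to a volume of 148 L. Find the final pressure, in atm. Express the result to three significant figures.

P₂ ≈ 0.0686 atm

Adiabatic: P₁V₁^γ = P₂V₂^γ ⇒ P₂ = P₁ (V₁/V₂)^γ.
P₂ = 3.71 × (8.56/148)^(1.4) = 0.06862 atm.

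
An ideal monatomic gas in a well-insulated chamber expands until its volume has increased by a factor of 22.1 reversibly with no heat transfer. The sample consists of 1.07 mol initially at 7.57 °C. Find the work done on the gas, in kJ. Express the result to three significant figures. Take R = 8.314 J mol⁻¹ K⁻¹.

W ≈ -3.27 kJ

For a reversible adiabat TV^(γ−1) is constant, so T₂ = T₁ (V₁/V₂)^(γ−1).
γ = 5/3 for a monatomic ideal gas, so γ−1 = 2/3.
T₁ = 7.57 °C = 280.7 K.
T₂ = 280.7 × (1/22.1)^(2/3) = 35.65 K.
Q = 0, so ΔU = W_on_gas = nCᵥΔT with Cᵥ = R/(γ−1) = 12.47 J/(mol·K).
ΔU = 1.07 × 12.47 × (35.65 − 280.7) = -3270 J.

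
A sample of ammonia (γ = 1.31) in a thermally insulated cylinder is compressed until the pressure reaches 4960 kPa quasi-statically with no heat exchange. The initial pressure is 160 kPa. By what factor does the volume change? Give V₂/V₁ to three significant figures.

From PV^γ = const, V₂/V₁ = (P₁/P₂)^(1/γ).
V₂/V₁ = (160/4960)^(0.763) = 0.0727.

V₂/V₁ ≈ 0.0727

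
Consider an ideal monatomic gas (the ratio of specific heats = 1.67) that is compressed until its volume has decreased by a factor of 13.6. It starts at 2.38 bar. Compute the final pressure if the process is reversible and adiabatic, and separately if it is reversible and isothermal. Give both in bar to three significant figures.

adiabatic: 186 bar; isothermal: 32.4 bar

Isothermal: P₂ = P₁(V₁/V₂) = 2.38×13.6 = 32.37 bar.
Adiabatic: P₂ = P₁(V₁/V₂)^γ = 2.38×13.6^(1.67) = 186 bar.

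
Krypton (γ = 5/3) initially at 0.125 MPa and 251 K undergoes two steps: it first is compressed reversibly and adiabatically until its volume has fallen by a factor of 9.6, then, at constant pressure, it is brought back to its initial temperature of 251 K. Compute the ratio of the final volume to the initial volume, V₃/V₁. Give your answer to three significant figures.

V₃/V₁ ≈ 0.0231

Adiabatic step: V₂/V₁ = 0.1042; T₂ = T₁·9.6^(2/3) = 1134 K.
Isobaric step: V₃/V₂ = T₃/T₂ = 251/1134.
V₃/V₁ = (V₂/V₁)(V₃/V₂) = 0.1042 × (251/1134) = 0.02306.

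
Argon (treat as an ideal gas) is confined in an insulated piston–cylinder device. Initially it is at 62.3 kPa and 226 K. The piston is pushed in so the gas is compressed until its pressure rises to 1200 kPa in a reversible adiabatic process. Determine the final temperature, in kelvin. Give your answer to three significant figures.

T₂ ≈ 738 K

Along an adiabat T P^((1−γ)/γ) is constant, so T₂ = T₁ (P₂/P₁)^((γ−1)/γ).
For a monatomic ideal gas γ = 5/3, so (γ−1)/γ = 2/5.
T₂ = 226 × (1200/62.3)^(2/5) = 737.9 K.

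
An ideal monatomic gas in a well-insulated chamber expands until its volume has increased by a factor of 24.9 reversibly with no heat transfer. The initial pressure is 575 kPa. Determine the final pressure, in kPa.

Since PV^γ is constant along a reversible adiabat, P₂ = P₁ (V₁/V₂)^γ.
For a monatomic ideal gas γ = 5/3.
P₂ = 575 × (1/24.9)^(5/3) = 2.708 kPa.

P₂ ≈ 2.71 kPa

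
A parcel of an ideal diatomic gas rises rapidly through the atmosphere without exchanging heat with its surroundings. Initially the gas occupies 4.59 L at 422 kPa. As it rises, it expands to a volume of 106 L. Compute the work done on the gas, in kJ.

W ≈ -3.46 kJ

γ = 7/5 for a diatomic ideal gas.
P₂ = P₁(V₁/V₂)^γ = 422×(4.59/106)^(7/5) = 5.205 kPa.
For a reversible adiabat, W_by_gas = (P₁V₁ − P₂V₂)/(γ−1).
W_by = (422000×0.00459 − 5205×0.106) / (2/5) = 3463 J.
W_on_gas = −W_by = -3463 J.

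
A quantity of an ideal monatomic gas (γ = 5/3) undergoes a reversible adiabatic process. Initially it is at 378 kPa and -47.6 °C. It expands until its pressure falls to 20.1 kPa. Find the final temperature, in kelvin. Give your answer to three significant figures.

T₂ ≈ 69.7 K

Adiabatic: T₂/T₁ = (P₂/P₁)^((γ−1)/γ).
T₁ = -47.6 °C = 225.5 K.
T₂ = 225.5 × (20.1/378)^(2/5) = 69.75 K.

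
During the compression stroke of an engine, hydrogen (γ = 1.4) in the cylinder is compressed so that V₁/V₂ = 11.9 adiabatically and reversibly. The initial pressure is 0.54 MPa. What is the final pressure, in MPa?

P₂ ≈ 17.3 MPa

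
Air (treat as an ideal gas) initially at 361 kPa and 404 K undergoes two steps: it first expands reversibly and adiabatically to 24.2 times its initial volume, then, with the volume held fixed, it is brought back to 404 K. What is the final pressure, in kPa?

For a diatomic ideal gas γ = 7/5.
Adiabatic step (PV^γ = const): P₂ = 361×(1/24.2)^(7/5) = 4.17 kPa; T₂ = 404×(1/24.2)^(2/5) = 112.9 K.
Isochoric: P₃ = P₂(T₃/T₂) = 4.17 × (404/112.9) = 14.92 kPa.

P₃ ≈ 14.9 kPa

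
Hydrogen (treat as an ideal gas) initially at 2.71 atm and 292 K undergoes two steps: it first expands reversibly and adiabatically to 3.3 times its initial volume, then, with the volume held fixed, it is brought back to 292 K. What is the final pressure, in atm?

For a diatomic ideal gas γ = 7/5.
Adiabatic step (PV^γ = const): P₂ = 2.71×(1/3.3)^(7/5) = 0.5094 atm; T₂ = 292×(1/3.3)^(2/5) = 181.1 K.
Isochoric: P₃ = P₂(T₃/T₂) = 0.5094 × (292/181.1) = 0.8212 atm.

P₃ ≈ 0.821 atm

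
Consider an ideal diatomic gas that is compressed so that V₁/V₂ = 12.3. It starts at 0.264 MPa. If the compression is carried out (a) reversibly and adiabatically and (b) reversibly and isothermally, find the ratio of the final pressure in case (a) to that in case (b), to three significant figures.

P_adiabatic / P_isothermal ≈ 2.73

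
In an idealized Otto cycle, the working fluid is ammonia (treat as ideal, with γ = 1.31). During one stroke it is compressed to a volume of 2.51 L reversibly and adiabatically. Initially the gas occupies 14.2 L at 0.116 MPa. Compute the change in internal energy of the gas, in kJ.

ΔU ≈ 3.78 kJ

P₂ = P₁(V₁/V₂)^γ = 0.116×(14.2/2.51)^(1.31) = 1.123 MPa.
For a reversible adiabat, W_by_gas = (P₁V₁ − P₂V₂)/(γ−1).
W_by = (116000×0.0142 − 1.123×10^6×0.00251) / (0.31) = -3779 J.
Q = 0 ⇒ ΔU = −W_by = 3779 J.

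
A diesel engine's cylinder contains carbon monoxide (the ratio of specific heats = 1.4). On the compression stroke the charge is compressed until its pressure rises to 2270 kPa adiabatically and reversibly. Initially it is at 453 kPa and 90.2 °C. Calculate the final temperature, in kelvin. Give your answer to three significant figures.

Adiabatic: T₂/T₁ = (P₂/P₁)^((γ−1)/γ).
T₁ = 90.2 °C = 363.3 K.
T₂ = 363.3 × (2270/453)^(0.286) = 575.8 K.

T₂ ≈ 576 K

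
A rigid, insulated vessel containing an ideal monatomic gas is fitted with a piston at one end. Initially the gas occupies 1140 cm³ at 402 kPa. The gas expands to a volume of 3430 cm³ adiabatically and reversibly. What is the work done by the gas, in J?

γ = 5/3 for a monatomic ideal gas.
P₂ = P₁(V₁/V₂)^γ = 402×(1140/3430)^(5/3) = 64.11 kPa.
For a reversible adiabat, W_by_gas = (P₁V₁ − P₂V₂)/(γ−1).
W_by = (402000×0.00114 − 64110×0.00343) / (2/3) = 357.6 J.

W ≈ 358 J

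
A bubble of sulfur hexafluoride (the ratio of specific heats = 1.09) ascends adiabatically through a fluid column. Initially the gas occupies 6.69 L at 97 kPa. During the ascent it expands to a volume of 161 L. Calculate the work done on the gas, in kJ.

P₂ = P₁(V₁/V₂)^γ = 97×(6.69/161)^(1.09) = 3.027 kPa.
For a reversible adiabat, W_by_gas = (P₁V₁ − P₂V₂)/(γ−1).
W_by = (97000×0.00669 − 3027×0.161) / (0.09) = 1795 J.
W_on_gas = −W_by = -1795 J.

W ≈ -1.79 kJ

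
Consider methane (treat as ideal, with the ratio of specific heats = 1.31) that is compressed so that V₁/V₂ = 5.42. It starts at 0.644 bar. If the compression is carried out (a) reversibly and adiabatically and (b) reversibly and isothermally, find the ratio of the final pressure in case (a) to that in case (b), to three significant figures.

Isothermal: P_b = P₁(V₁/V₂) = 0.644×5.42.
Adiabatic: P_a = P₁(V₁/V₂)^γ = 0.644×5.42^(1.31).
P_a/P_b = (V₁/V₂)^(γ−1) = 5.42^(0.31) = 1.689.

P_adiabatic / P_isothermal ≈ 1.69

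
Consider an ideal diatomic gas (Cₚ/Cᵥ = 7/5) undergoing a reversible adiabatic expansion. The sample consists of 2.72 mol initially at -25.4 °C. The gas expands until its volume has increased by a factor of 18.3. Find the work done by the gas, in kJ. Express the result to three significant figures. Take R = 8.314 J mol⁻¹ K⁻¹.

W ≈ 9.63 kJ

For a reversible adiabat TV^(γ−1) is constant, so T₂ = T₁ (V₁/V₂)^(γ−1).
T₁ = -25.4 °C = 247.7 K.
T₂ = 247.7 × (1/18.3)^(2/5) = 77.45 K.
Q = 0, so ΔU = W_on_gas = nCᵥΔT with Cᵥ = R/(γ−1) = 20.79 J/(mol·K).
ΔU = 2.72 × 20.79 × (77.45 − 247.7) = -9628 J.
Work done by the gas = −ΔU = 9628 J.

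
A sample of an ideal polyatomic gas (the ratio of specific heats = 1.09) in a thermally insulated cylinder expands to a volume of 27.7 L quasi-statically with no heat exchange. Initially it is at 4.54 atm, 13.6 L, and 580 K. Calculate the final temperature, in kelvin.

T₂ ≈ 544 K

For a reversible adiabat TV^(γ−1) is constant, so T₂ = T₁ (V₁/V₂)^(γ−1).
T₂ = 580 × (13.6/27.7)^(0.09) = 544 K.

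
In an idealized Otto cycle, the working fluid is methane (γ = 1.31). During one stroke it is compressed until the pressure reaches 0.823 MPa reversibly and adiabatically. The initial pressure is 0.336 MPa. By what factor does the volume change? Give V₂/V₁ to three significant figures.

From PV^γ = const, V₂/V₁ = (P₁/P₂)^(1/γ).
V₂/V₁ = (0.336/0.823)^(0.763) = 0.5047.

V₂/V₁ ≈ 0.505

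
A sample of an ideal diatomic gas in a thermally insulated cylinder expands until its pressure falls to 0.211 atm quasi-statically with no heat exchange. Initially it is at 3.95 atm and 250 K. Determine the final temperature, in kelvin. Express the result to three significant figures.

Along an adiabat T P^((1−γ)/γ) is constant, so T₂ = T₁ (P₂/P₁)^((γ−1)/γ).
For a diatomic ideal gas γ = 7/5, so (γ−1)/γ = 2/7.
T₂ = 250 × (0.211/3.95)^(2/7) = 108.2 K.

T₂ ≈ 108 K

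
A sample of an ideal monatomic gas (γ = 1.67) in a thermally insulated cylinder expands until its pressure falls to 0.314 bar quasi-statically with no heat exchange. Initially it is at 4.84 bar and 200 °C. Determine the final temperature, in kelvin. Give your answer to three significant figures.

Along an adiabat T P^((1−γ)/γ) is constant, so T₂ = T₁ (P₂/P₁)^((γ−1)/γ).
T₁ = 200 °C = 473.1 K.
T₂ = 473.1 × (0.314/4.84)^(0.401) = 157.9 K.

T₂ ≈ 158 K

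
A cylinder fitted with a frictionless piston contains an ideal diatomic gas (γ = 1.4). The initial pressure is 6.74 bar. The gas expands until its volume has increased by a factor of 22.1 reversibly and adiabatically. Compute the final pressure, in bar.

P₂ ≈ 0.0884 bar

Adiabatic: P₁V₁^γ = P₂V₂^γ ⇒ P₂ = P₁ (V₁/V₂)^γ.
P₂ = 6.74 × (1/22.1)^(1.4) = 0.08841 bar.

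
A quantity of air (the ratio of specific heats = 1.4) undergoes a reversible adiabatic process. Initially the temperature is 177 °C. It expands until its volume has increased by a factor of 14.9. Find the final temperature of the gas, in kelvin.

T₂ ≈ 153 K

Adiabatic: T₁V₁^(γ−1) = T₂V₂^(γ−1) ⇒ T₂ = T₁ (V₁/V₂)^(γ−1).
T₁ = 177 °C = 450.1 K.
T₂ = 450.1 × (1/14.9)^(0.4) = 152.8 K.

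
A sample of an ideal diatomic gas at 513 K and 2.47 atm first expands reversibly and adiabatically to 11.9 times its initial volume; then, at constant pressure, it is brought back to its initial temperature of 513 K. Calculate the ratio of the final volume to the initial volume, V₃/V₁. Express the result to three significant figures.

V₃/V₁ ≈ 32.0

For a diatomic ideal gas γ = 7/5.
Adiabatic step: V₂/V₁ = 11.9; T₂ = T₁·(1/11.9)^(2/5) = 190.5 K.
Isobaric step: V₃/V₂ = T₃/T₂ = 513/190.5.
V₃/V₁ = (V₂/V₁)(V₃/V₂) = 11.9 × (513/190.5) = 32.05.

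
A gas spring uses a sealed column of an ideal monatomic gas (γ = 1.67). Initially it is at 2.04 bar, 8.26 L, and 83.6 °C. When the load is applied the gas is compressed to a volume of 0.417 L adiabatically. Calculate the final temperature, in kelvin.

For a reversible adiabat TV^(γ−1) is constant, so T₂ = T₁ (V₁/V₂)^(γ−1).
T₁ = 83.6 °C = 356.8 K.
T₂ = 356.8 × (8.26/0.417)^(0.67) = 2638 K.

T₂ ≈ 2640 K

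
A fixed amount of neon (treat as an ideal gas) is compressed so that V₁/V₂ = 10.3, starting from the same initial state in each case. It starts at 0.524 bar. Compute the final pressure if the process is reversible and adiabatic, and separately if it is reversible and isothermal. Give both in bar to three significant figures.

For a monatomic ideal gas γ = 5/3.
Isothermal: P₂ = P₁(V₁/V₂) = 0.524×10.3 = 5.397 bar.
Adiabatic: P₂ = P₁(V₁/V₂)^γ = 0.524×10.3^(5/3) = 25.55 bar.

adiabatic: 25.6 bar; isothermal: 5.40 bar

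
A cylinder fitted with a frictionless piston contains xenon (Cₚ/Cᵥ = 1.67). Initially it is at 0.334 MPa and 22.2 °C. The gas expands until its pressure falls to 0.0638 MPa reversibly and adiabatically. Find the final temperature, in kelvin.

Adiabatic: T₂/T₁ = (P₂/P₁)^((γ−1)/γ).
T₁ = 22.2 °C = 295.3 K.
T₂ = 295.3 × (0.0638/0.334)^(0.401) = 152 K.

T₂ ≈ 152 K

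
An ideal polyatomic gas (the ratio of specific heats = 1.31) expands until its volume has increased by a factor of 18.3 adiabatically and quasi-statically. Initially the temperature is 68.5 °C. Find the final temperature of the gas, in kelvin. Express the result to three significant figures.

T₂ ≈ 139 K

Adiabatic: T₁V₁^(γ−1) = T₂V₂^(γ−1) ⇒ T₂ = T₁ (V₁/V₂)^(γ−1).
T₁ = 68.5 °C = 341.6 K.
T₂ = 341.6 × (1/18.3)^(0.31) = 138.7 K.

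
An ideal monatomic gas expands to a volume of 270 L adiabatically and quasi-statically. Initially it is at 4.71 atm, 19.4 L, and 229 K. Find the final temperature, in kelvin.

Adiabatic: T₁V₁^(γ−1) = T₂V₂^(γ−1) ⇒ T₂ = T₁ (V₁/V₂)^(γ−1).
γ = 5/3 for a monatomic ideal gas.
T₂ = 229 × (19.4/270)^(2/3) = 39.58 K.

T₂ ≈ 39.6 K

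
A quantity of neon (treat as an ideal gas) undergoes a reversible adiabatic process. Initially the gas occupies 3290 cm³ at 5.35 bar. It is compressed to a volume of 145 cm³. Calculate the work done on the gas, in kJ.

γ = 5/3 for a monatomic ideal gas.
P₂ = P₁(V₁/V₂)^γ = 5.35×(3290/145)^(5/3) = 972.9 bar.
For a reversible adiabat, W_by_gas = (P₁V₁ − P₂V₂)/(γ−1).
W_by = (535000×0.00329 − 9.729×10^7×0.000145) / (2/3) = -18520 J.
W_on_gas = −W_by = 18520 J.

W ≈ 18.5 kJ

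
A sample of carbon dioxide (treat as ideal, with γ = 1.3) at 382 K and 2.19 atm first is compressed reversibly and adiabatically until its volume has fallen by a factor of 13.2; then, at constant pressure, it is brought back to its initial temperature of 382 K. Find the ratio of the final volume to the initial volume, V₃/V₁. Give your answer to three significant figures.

Adiabatic step: V₂/V₁ = 0.07576; T₂ = T₁·13.2^(0.3) = 828.4 K.
Isobaric step: V₃/V₂ = T₃/T₂ = 382/828.4.
V₃/V₁ = (V₂/V₁)(V₃/V₂) = 0.07576 × (382/828.4) = 0.03493.

V₃/V₁ ≈ 0.0349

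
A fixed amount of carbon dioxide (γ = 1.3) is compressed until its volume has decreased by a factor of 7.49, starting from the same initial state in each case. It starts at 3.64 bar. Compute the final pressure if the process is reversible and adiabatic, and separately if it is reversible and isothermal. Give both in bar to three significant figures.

adiabatic: 49.9 bar; isothermal: 27.3 bar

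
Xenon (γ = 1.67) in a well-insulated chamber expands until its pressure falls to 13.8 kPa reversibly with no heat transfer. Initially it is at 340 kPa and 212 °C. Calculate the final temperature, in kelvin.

T₂ ≈ 134 K

Adiabatic: T₂/T₁ = (P₂/P₁)^((γ−1)/γ).
T₁ = 212 °C = 485.1 K.
T₂ = 485.1 × (13.8/340)^(0.401) = 134.1 K.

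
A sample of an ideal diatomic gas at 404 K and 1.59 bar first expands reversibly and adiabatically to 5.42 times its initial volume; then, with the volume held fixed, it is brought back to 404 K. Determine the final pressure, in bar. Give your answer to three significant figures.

P₃ ≈ 0.293 bar

For a diatomic ideal gas γ = 7/5.
Adiabatic step (PV^γ = const): P₂ = 1.59×(1/5.42)^(7/5) = 0.1492 bar; T₂ = 404×(1/5.42)^(2/5) = 205.5 K.
Isochoric: P₃ = P₂(T₃/T₂) = 0.1492 × (404/205.5) = 0.2934 bar.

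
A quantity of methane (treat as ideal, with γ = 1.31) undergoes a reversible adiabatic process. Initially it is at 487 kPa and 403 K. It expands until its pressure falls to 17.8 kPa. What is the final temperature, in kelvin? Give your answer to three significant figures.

Along an adiabat T P^((1−γ)/γ) is constant, so T₂ = T₁ (P₂/P₁)^((γ−1)/γ).
T₂ = 403 × (17.8/487)^(0.237) = 184.2 K.

T₂ ≈ 184 K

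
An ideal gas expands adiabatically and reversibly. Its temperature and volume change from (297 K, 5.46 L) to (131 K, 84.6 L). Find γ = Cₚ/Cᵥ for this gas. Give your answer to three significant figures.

γ ≈ 1.30

TV^(γ−1) = const ⇒ γ − 1 = ln(T₂/T₁) / ln(V₁/V₂).
γ = 1 + ln(131/297) / ln(5.46/84.6) = 1.299.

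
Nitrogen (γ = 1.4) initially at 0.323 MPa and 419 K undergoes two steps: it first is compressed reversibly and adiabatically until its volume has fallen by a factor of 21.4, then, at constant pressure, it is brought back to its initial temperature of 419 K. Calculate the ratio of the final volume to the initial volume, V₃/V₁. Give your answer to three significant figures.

Adiabatic step: V₂/V₁ = 0.04673; T₂ = T₁·21.4^(0.4) = 1427 K.
Isobaric step: V₃/V₂ = T₃/T₂ = 419/1427.
V₃/V₁ = (V₂/V₁)(V₃/V₂) = 0.04673 × (419/1427) = 0.01372.

V₃/V₁ ≈ 0.0137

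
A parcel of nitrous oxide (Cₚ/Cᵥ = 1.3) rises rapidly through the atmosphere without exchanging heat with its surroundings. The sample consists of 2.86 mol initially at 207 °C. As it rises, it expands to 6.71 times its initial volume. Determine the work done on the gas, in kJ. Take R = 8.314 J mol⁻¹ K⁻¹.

For a reversible adiabat TV^(γ−1) is constant, so T₂ = T₁ (V₁/V₂)^(γ−1).
T₁ = 207 °C = 480.1 K.
T₂ = 480.1 × (1/6.71)^(0.3) = 271.2 K.
Q = 0, so ΔU = W_on_gas = nCᵥΔT with Cᵥ = R/(γ−1) = 27.71 J/(mol·K).
ΔU = 2.86 × 27.71 × (271.2 − 480.1) = -16560 J.

W ≈ -16.6 kJ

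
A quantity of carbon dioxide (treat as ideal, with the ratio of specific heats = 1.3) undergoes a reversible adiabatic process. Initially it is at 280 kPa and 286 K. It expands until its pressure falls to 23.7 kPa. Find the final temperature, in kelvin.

Adiabatic: T₂/T₁ = (P₂/P₁)^((γ−1)/γ).
T₂ = 286 × (23.7/280)^(0.231) = 161.8 K.

T₂ ≈ 162 K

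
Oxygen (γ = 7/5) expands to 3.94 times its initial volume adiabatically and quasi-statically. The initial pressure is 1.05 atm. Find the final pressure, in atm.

Adiabatic: P₁V₁^γ = P₂V₂^γ ⇒ P₂ = P₁ (V₁/V₂)^γ.
P₂ = 1.05 × (1/3.94)^(7/5) = 0.154 atm.

P₂ ≈ 0.154 atm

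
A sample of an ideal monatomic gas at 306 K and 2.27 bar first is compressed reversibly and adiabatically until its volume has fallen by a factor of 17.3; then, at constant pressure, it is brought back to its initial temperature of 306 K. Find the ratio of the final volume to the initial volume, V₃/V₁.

V₃/V₁ ≈ 0.00864

For a monatomic ideal gas γ = 5/3.
Adiabatic step: V₂/V₁ = 0.0578; T₂ = T₁·17.3^(2/3) = 2047 K.
Isobaric step: V₃/V₂ = T₃/T₂ = 306/2047.
V₃/V₁ = (V₂/V₁)(V₃/V₂) = 0.0578 × (306/2047) = 0.008642.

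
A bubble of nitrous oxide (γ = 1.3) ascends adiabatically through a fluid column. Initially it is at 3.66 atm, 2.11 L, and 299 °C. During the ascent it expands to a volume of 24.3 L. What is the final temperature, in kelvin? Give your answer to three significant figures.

T₂ ≈ 275 K

Adiabatic: T₁V₁^(γ−1) = T₂V₂^(γ−1) ⇒ T₂ = T₁ (V₁/V₂)^(γ−1).
T₁ = 299 °C = 572.1 K.
T₂ = 572.1 × (2.11/24.3)^(0.3) = 274.9 K.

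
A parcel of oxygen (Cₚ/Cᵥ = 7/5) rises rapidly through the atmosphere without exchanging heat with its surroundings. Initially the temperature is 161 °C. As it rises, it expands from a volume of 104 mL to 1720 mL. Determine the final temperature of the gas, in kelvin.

T₂ ≈ 141 K

For a reversible adiabat TV^(γ−1) is constant, so T₂ = T₁ (V₁/V₂)^(γ−1).
T₁ = 161 °C = 434.1 K.
T₂ = 434.1 × (104/1720)^(2/5) = 141.3 K.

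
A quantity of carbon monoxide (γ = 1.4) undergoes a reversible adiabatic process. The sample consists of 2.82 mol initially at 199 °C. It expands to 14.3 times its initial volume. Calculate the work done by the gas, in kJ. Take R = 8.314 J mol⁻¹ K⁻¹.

Adiabatic: T₁V₁^(γ−1) = T₂V₂^(γ−1) ⇒ T₂ = T₁ (V₁/V₂)^(γ−1).
T₁ = 199 °C = 472.1 K.
T₂ = 472.1 × (1/14.3)^(0.4) = 162.9 K.
Q = 0, so ΔU = W_on_gas = nCᵥΔT with Cᵥ = R/(γ−1) = 20.79 J/(mol·K).
ΔU = 2.82 × 20.79 × (162.9 − 472.1) = -18130 J.
Work done by the gas = −ΔU = 18130 J.

W ≈ 18.1 kJ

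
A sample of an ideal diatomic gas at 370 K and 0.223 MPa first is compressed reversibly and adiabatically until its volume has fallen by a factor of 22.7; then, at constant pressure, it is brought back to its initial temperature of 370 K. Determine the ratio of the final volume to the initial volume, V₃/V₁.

For a diatomic ideal gas γ = 7/5.
Adiabatic step: V₂/V₁ = 0.04405; T₂ = T₁·22.7^(2/5) = 1290 K.
Isobaric step: V₃/V₂ = T₃/T₂ = 370/1290.
V₃/V₁ = (V₂/V₁)(V₃/V₂) = 0.04405 × (370/1290) = 0.01263.

V₃/V₁ ≈ 0.0126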